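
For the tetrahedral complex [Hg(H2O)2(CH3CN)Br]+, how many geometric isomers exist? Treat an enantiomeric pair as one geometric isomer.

1

In a tetrahedral complex all four positions are equivalent and every pair of ligands is adjacent — there is no cis/trans distinction.
Only one geometric arrangement is possible.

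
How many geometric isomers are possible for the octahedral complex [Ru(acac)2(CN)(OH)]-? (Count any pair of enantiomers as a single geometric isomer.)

The six octahedral sites form three mutually perpendicular trans pairs.
Each acac is bidentate and must span two cis positions.
Working through the distinct placements yields 2 geometric isomers: CN and OH mutually trans; CN and OH mutually cis (chiral).

2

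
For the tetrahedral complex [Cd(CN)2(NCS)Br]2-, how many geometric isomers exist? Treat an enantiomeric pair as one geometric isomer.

1

Only one geometric arrangement is possible.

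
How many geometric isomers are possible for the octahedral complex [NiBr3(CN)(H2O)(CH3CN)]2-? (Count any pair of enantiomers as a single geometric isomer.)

4

The six octahedral sites form three mutually perpendicular trans pairs.
There are 4 geometric isomers: Br mer (3 arrangements); Br fac (chiral).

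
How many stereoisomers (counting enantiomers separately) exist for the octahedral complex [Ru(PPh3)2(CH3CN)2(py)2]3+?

6

An octahedron has six vertices in three trans pairs; every non-trans pair is cis.
Systematic placement gives 5 geometric isomers: PPh3 trans, CH3CN trans, py trans; PPh3 cis, CH3CN trans, py cis; PPh3 cis, CH3CN cis, py trans; PPh3 cis, CH3CN cis, py cis (chiral); PPh3 trans, CH3CN cis, py cis.
One of these lacks any improper symmetry element and so occurs as an enantiomeric pair, giving 5 + 1 = 6 stereoisomers in total.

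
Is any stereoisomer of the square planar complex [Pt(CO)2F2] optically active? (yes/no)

In a square planar complex each vertex has one trans partner and two cis neighbours.
The distinct arrangements are (2 in all): CO cis; CO trans.
Each arrangement has an internal mirror plane or centre of symmetry, so none is chiral.

no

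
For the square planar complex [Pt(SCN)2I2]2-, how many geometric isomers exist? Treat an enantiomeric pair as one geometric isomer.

A square has two trans pairs of vertices; adjacent vertices are cis.
Systematic placement gives 2 geometric isomers: SCN cis; SCN trans.

2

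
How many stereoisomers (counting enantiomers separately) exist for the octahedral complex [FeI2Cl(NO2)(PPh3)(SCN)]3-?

Systematic enumeration (placing each ligand type in turn and discarding arrangements equivalent by rotation or reflection) gives 9 geometric isomers.
Of these, 6 lack any improper symmetry element and so occur as enantiomeric pairs, giving 9 + 6 = 15 stereoisomers in total.

15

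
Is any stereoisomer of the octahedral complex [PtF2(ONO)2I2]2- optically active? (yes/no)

There are 5 geometric isomers: F trans, ONO trans, I trans; F trans, ONO cis, I cis; F cis, ONO trans, I cis; F cis, ONO cis, I cis (chiral); F cis, ONO cis, I trans.
One of these lacks any improper symmetry element and so occurs as an enantiomeric pair, giving 5 + 1 = 6 stereoisomers in total.

yes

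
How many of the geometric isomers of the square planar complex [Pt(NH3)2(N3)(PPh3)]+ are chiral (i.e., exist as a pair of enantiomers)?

0

In a square planar complex each vertex has one trans partner and two cis neighbours.
Working through the distinct placements yields 2 geometric isomers: NH3 cis; NH3 trans.
Each arrangement has an internal mirror plane or centre of symmetry, so none is chiral.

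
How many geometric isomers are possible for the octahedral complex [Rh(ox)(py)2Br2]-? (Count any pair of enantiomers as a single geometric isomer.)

An octahedron has six vertices in three trans pairs; every non-trans pair is cis.
Each ox is bidentate and must span two cis positions.
Systematic placement gives 3 geometric isomers: py cis, Br trans; py trans, Br cis; py cis, Br cis (chiral).

3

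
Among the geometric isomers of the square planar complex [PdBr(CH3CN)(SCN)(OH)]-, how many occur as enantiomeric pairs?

0

In a square planar complex each vertex has one trans partner and two cis neighbours.
Systematic placement gives 3 geometric isomers: (Br/OH trans, CH3CN/SCN trans); (Br/SCN trans, CH3CN/OH trans); (Br/CH3CN trans, OH/SCN trans).
Each arrangement has an internal mirror plane or centre of symmetry, so none is chiral.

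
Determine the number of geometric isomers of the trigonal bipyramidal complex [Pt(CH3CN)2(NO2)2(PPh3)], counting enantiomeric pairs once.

5

In a trigonal bipyramid the two axial positions differ from the three equatorial ones.
Systematic enumeration (placing each ligand type in turn and discarding arrangements equivalent by rotation or reflection) gives 5 geometric isomers.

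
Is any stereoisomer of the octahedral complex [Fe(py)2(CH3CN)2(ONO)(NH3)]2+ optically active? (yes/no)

In an octahedral complex each vertex has one trans partner and four cis neighbours.
The distinct arrangements are (6 in all): py trans, CH3CN trans; py cis, CH3CN trans; py trans, CH3CN cis; py cis, CH3CN cis (3 arrangements, 2 chiral).
Of these, 2 lack any improper symmetry element and so occur as enantiomeric pairs, giving 6 + 2 = 8 stereoisomers in total.

yes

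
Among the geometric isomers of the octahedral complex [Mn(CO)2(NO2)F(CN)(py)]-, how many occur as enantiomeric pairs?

Exhaustive case analysis gives 9 geometric isomers.
Of these, 6 lack any improper symmetry element and so occur as enantiomeric pairs, giving 9 + 6 = 15 stereoisomers in total.

6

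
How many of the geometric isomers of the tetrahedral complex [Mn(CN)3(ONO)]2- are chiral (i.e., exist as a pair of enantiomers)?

0

All four vertices of a tetrahedron are equivalent and mutually adjacent, so cis/trans isomerism cannot arise.
Only one geometric arrangement is possible.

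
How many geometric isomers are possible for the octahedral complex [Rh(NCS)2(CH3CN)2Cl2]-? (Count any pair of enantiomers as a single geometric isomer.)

The six octahedral sites form three mutually perpendicular trans pairs.
The distinct arrangements are (5 in all): NCS trans, CH3CN trans, Cl trans; NCS cis, CH3CN trans, Cl cis; NCS trans, CH3CN cis, Cl cis; NCS cis, CH3CN cis, Cl cis (chiral); NCS cis, CH3CN cis, Cl trans.

5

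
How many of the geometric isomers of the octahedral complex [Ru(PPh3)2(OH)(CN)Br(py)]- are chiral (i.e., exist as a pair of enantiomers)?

6

The six octahedral sites form three mutually perpendicular trans pairs.
Exhaustive case analysis gives 9 geometric isomers.
Of these, 6 lack any improper symmetry element and so occur as enantiomeric pairs, giving 9 + 6 = 15 stereoisomers in total.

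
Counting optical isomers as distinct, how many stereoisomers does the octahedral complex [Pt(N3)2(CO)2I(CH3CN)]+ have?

8

An octahedron has six vertices in three trans pairs; every non-trans pair is cis.
There are 6 geometric isomers: N3 trans, CO cis; N3 cis, CO cis (3 arrangements, 2 chiral); N3 trans, CO trans; N3 cis, CO trans.
Of these, 2 lack any improper symmetry element and so occur as enantiomeric pairs, giving 6 + 2 = 8 stereoisomers in total.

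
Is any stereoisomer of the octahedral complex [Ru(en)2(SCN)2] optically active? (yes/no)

In an octahedral complex each vertex has one trans partner and four cis neighbours.
Each en is bidentate and must span two cis positions.
There are 2 geometric isomers: SCN trans; SCN cis (chiral).
One of these lacks any improper symmetry element and so occurs as an enantiomeric pair, giving 2 + 1 = 3 stereoisomers in total.

yes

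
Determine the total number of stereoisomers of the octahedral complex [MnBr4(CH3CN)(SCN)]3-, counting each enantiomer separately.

In an octahedral complex each vertex has one trans partner and four cis neighbours.
Systematic placement gives 2 geometric isomers: CH3CN and SCN mutually trans; CH3CN and SCN mutually cis.
Each arrangement has an internal mirror plane or centre of symmetry, so none is chiral.

2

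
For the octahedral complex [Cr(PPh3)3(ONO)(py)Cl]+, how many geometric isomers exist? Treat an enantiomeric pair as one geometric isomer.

4

Working through the distinct placements yields 4 geometric isomers: PPh3 mer (3 arrangements); PPh3 fac (chiral).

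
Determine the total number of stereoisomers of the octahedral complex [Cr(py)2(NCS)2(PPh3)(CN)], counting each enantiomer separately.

There are 6 geometric isomers: py trans, NCS cis; py cis, NCS cis (3 arrangements, 2 chiral); py trans, NCS trans; py cis, NCS trans.
Of these, 2 lack any improper symmetry element and so occur as enantiomeric pairs, giving 6 + 2 = 8 stereoisomers in total.

8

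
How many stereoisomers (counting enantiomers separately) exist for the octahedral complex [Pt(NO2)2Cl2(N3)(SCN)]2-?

The six octahedral sites form three mutually perpendicular trans pairs.
Systematic placement gives 6 geometric isomers: NO2 cis, Cl trans; NO2 trans, Cl trans; NO2 cis, Cl cis (3 arrangements, 2 chiral); NO2 trans, Cl cis.
Of these, 2 lack any improper symmetry element and so occur as enantiomeric pairs, giving 6 + 2 = 8 stereoisomers in total.

8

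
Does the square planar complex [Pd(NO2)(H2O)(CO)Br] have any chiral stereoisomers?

In a square planar complex each vertex has one trans partner and two cis neighbours.
Working through the distinct placements yields 3 geometric isomers: (Br/H2O trans, CO/NO2 trans); (Br/NO2 trans, CO/H2O trans); (Br/CO trans, H2O/NO2 trans).
Each arrangement has an internal mirror plane or centre of symmetry, so none is chiral.

no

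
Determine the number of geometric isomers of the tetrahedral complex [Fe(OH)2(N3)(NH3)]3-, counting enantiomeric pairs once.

All four vertices of a tetrahedron are equivalent and mutually adjacent, so cis/trans isomerism cannot arise.
Only one geometric arrangement is possible.

1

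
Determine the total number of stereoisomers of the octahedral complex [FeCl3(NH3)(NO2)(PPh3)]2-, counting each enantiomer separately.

5

In an octahedral complex each vertex has one trans partner and four cis neighbours.
There are 4 geometric isomers: Cl mer (3 arrangements); Cl fac (chiral).
One of these lacks any improper symmetry element and so occurs as an enantiomeric pair, giving 4 + 1 = 5 stereoisomers in total.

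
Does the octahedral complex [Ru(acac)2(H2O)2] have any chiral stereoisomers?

An octahedron has six vertices in three trans pairs; every non-trans pair is cis.
Each acac is bidentate and must span two cis positions.
Systematic placement gives 2 geometric isomers: H2O trans; H2O cis (chiral).
One of these lacks any improper symmetry element and so occurs as an enantiomeric pair, giving 2 + 1 = 3 stereoisomers in total.

yes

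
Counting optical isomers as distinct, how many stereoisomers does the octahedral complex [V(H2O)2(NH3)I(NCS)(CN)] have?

Exhaustive case analysis gives 9 geometric isomers.
Of these, 6 lack any improper symmetry element and so occur as enantiomeric pairs, giving 9 + 6 = 15 stereoisomers in total.

15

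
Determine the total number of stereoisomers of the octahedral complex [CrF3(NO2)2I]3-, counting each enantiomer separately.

The six octahedral sites form three mutually perpendicular trans pairs.
There are 3 geometric isomers: F mer, NO2 trans; F mer, NO2 cis; F fac, NO2 cis.
Each arrangement has an internal mirror plane or centre of symmetry, so none is chiral.

3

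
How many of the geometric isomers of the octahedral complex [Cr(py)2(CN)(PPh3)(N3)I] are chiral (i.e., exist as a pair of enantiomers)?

Exhaustive case analysis gives 9 geometric isomers.
Of these, 6 lack any improper symmetry element and so occur as enantiomeric pairs, giving 9 + 6 = 15 stereoisomers in total.

6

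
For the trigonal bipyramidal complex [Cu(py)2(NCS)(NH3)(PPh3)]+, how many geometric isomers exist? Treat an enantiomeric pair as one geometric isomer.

In a trigonal bipyramid the two axial positions differ from the three equatorial ones.
Exhaustive case analysis gives 7 geometric isomers.

7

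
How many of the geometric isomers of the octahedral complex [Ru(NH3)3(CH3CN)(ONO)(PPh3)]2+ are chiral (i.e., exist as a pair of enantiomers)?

1

An octahedron has six vertices in three trans pairs; every non-trans pair is cis.
There are 4 geometric isomers: NH3 mer (3 arrangements); NH3 fac (chiral).
One of these lacks any improper symmetry element and so occurs as an enantiomeric pair, giving 4 + 1 = 5 stereoisomers in total.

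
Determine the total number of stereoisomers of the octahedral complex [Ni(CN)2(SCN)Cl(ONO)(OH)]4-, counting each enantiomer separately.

An octahedron has six vertices in three trans pairs; every non-trans pair is cis.
Placing the ligands in turn and identifying arrangements related by rotation or reflection leaves 9 distinct geometric isomers.
Of these, 6 lack any improper symmetry element and so occur as enantiomeric pairs, giving 9 + 6 = 15 stereoisomers in total.

15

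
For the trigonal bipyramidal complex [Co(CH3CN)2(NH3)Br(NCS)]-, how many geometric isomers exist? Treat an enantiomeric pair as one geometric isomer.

In a trigonal bipyramid the two axial positions differ from the three equatorial ones.
Placing the ligands in turn and identifying arrangements related by rotation or reflection leaves 7 distinct geometric isomers.

7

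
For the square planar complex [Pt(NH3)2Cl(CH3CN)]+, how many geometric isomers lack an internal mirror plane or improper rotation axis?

A square has two trans pairs of vertices; adjacent vertices are cis.
Systematic placement gives 2 geometric isomers: NH3 cis; NH3 trans.
Each arrangement has an internal mirror plane or centre of symmetry, so none is chiral.

0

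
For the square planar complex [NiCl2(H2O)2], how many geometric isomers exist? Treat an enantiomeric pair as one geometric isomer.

2

The distinct arrangements are (2 in all): Cl cis; Cl trans.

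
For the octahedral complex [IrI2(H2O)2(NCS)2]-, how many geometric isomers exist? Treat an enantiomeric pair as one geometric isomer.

5

The six octahedral sites form three mutually perpendicular trans pairs.
There are 5 geometric isomers: I trans, H2O trans, NCS trans; I cis, H2O trans, NCS cis; I cis, H2O cis, NCS trans; I cis, H2O cis, NCS cis (chiral); I trans, H2O cis, NCS cis.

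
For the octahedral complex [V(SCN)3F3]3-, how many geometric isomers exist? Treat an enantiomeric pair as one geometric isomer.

Working through the distinct placements yields 2 geometric isomers: SCN mer; SCN fac.

2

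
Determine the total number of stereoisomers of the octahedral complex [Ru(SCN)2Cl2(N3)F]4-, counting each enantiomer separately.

8

In an octahedral complex each vertex has one trans partner and four cis neighbours.
Systematic placement gives 6 geometric isomers: SCN trans, Cl trans; SCN cis, Cl trans; SCN trans, Cl cis; SCN cis, Cl cis (3 arrangements, 2 chiral).
Of these, 2 lack any improper symmetry element and so occur as enantiomeric pairs, giving 6 + 2 = 8 stereoisomers in total.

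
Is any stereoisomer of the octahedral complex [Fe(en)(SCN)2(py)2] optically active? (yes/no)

An octahedron has six vertices in three trans pairs; every non-trans pair is cis.
Each en is bidentate and must span two cis positions.
The distinct arrangements are (3 in all): SCN trans, py cis; SCN cis, py trans; SCN cis, py cis (chiral).
One of these lacks any improper symmetry element and so occurs as an enantiomeric pair, giving 3 + 1 = 4 stereoisomers in total.

yes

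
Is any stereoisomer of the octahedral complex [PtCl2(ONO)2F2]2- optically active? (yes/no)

An octahedron has six vertices in three trans pairs; every non-trans pair is cis.
There are 5 geometric isomers: Cl trans, ONO trans, F trans; Cl trans, ONO cis, F cis; Cl cis, ONO trans, F cis; Cl cis, ONO cis, F cis (chiral); Cl cis, ONO cis, F trans.
One of these lacks any improper symmetry element and so occurs as an enantiomeric pair, giving 5 + 1 = 6 stereoisomers in total.

yes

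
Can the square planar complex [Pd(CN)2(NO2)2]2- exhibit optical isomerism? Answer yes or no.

A square has two trans pairs of vertices; adjacent vertices are cis.
Working through the distinct placements yields 2 geometric isomers: CN cis; CN trans.
Each arrangement has an internal mirror plane or centre of symmetry, so none is chiral.

no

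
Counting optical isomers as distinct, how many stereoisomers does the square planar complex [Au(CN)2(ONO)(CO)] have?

A square has two trans pairs of vertices; adjacent vertices are cis.
Systematic placement gives 2 geometric isomers: CN cis; CN trans.
Each arrangement has an internal mirror plane or centre of symmetry, so none is chiral.

2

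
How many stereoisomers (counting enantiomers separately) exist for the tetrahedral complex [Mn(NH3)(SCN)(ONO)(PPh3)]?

2

All four vertices of a tetrahedron are equivalent and mutually adjacent, so cis/trans isomerism cannot arise.
Only one geometric arrangement is possible; it has no improper symmetry element, so it exists as a pair of enantiomers (2 stereoisomers).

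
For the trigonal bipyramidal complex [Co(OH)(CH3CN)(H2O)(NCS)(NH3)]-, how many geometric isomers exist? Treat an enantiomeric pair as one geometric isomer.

A trigonal bipyramid has two axial and three equatorial sites, which are chemically inequivalent.
Systematic enumeration (placing each ligand type in turn and discarding arrangements equivalent by rotation or reflection) gives 10 geometric isomers.

10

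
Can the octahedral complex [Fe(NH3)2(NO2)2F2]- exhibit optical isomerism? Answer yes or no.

An octahedron has six vertices in three trans pairs; every non-trans pair is cis.
Systematic placement gives 5 geometric isomers: NH3 trans, NO2 trans, F trans; NH3 cis, NO2 cis, F trans; NH3 cis, NO2 trans, F cis; NH3 cis, NO2 cis, F cis (chiral); NH3 trans, NO2 cis, F cis.
One of these lacks any improper symmetry element and so occurs as an enantiomeric pair, giving 5 + 1 = 6 stereoisomers in total.

yes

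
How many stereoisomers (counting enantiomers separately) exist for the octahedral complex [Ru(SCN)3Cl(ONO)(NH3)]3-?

5

The distinct arrangements are (4 in all): SCN mer (3 arrangements); SCN fac (chiral).
One of these lacks any improper symmetry element and so occurs as an enantiomeric pair, giving 4 + 1 = 5 stereoisomers in total.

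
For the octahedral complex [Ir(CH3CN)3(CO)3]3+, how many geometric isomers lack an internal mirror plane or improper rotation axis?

There are 2 geometric isomers: CH3CN mer; CH3CN fac.
Each arrangement has an internal mirror plane or centre of symmetry, so none is chiral.

0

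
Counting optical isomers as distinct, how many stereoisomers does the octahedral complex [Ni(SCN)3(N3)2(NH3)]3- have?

In an octahedral complex each vertex has one trans partner and four cis neighbours.
Systematic placement gives 3 geometric isomers: SCN mer, N3 trans; SCN mer, N3 cis; SCN fac, N3 cis.
Each arrangement has an internal mirror plane or centre of symmetry, so none is chiral.

3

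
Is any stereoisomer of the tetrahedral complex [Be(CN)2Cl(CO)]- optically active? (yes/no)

In a tetrahedral complex all four positions are equivalent and every pair of ligands is adjacent — there is no cis/trans distinction.
Only one geometric arrangement is possible.

no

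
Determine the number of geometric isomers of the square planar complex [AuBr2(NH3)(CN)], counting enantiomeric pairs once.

2

A square has two trans pairs of vertices; adjacent vertices are cis.
There are 2 geometric isomers: Br cis; Br trans.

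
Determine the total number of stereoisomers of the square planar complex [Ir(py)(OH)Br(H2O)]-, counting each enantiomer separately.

3

In a square planar complex each vertex has one trans partner and two cis neighbours.
There are 3 geometric isomers: (Br/OH trans, H2O/py trans); (Br/py trans, H2O/OH trans); (Br/H2O trans, OH/py trans).
Each arrangement has an internal mirror plane or centre of symmetry, so none is chiral.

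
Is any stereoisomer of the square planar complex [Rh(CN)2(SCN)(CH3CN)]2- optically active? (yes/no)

In a square planar complex each vertex has one trans partner and two cis neighbours.
The distinct arrangements are (2 in all): CN cis; CN trans.
Each arrangement has an internal mirror plane or centre of symmetry, so none is chiral.

no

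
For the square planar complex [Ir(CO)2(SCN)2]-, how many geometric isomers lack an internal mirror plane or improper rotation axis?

Working through the distinct placements yields 2 geometric isomers: CO cis; CO trans.
Each arrangement has an internal mirror plane or centre of symmetry, so none is chiral.

0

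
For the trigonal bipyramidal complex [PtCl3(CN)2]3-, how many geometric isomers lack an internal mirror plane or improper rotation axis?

0

There are 3 geometric isomers: CN both axial; CN one axial, one equatorial; CN both equatorial.
Each arrangement has an internal mirror plane or centre of symmetry, so none is chiral.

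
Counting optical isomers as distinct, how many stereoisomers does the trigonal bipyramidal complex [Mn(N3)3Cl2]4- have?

3

Systematic placement gives 3 geometric isomers: Cl both axial; Cl one axial, one equatorial; Cl both equatorial.
Each arrangement has an internal mirror plane or centre of symmetry, so none is chiral.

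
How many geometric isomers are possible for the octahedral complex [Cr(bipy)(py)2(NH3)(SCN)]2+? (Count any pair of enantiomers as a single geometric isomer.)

4

An octahedron has six vertices in three trans pairs; every non-trans pair is cis.
Each bipy is bidentate and must span two cis positions.
Systematic placement gives 4 geometric isomers: py cis (3 arrangements, 2 chiral); py trans.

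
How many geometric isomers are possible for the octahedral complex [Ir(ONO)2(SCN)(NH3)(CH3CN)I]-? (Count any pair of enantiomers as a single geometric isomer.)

An octahedron has six vertices in three trans pairs; every non-trans pair is cis.
Placing the ligands in turn and identifying arrangements related by rotation or reflection leaves 9 distinct geometric isomers.

9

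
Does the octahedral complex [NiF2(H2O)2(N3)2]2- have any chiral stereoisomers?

Systematic placement gives 5 geometric isomers: F trans, H2O trans, N3 trans; F trans, H2O cis, N3 cis; F cis, H2O cis, N3 trans; F cis, H2O cis, N3 cis (chiral); F cis, H2O trans, N3 cis.
One of these lacks any improper symmetry element and so occurs as an enantiomeric pair, giving 5 + 1 = 6 stereoisomers in total.

yes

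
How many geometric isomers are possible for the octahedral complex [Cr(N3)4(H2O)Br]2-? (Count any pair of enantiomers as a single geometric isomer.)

There are 2 geometric isomers: H2O and Br mutually trans; H2O and Br mutually cis.

2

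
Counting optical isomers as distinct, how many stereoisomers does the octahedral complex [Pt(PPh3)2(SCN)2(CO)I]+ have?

The distinct arrangements are (6 in all): PPh3 trans, SCN trans; PPh3 cis, SCN cis (3 arrangements, 2 chiral); PPh3 cis, SCN trans; PPh3 trans, SCN cis.
Of these, 2 lack any improper symmetry element and so occur as enantiomeric pairs, giving 6 + 2 = 8 stereoisomers in total.

8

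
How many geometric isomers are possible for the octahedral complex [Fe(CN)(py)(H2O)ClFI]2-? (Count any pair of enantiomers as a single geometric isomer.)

Systematic enumeration (placing each ligand type in turn and discarding arrangements equivalent by rotation or reflection) gives 15 geometric isomers.

15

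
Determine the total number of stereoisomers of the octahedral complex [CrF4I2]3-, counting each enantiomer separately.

The six octahedral sites form three mutually perpendicular trans pairs.
Working through the distinct placements yields 2 geometric isomers: I trans; I cis.
Each arrangement has an internal mirror plane or centre of symmetry, so none is chiral.

2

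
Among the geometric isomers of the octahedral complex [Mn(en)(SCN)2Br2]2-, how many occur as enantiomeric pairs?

In an octahedral complex each vertex has one trans partner and four cis neighbours.
Each en is bidentate and must span two cis positions.
Systematic placement gives 3 geometric isomers: SCN cis, Br trans; SCN cis, Br cis (chiral); SCN trans, Br cis.
One of these lacks any improper symmetry element and so occurs as an enantiomeric pair, giving 3 + 1 = 4 stereoisomers in total.

1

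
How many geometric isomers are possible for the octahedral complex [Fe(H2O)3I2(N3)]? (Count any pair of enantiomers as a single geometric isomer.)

In an octahedral complex each vertex has one trans partner and four cis neighbours.
Working through the distinct placements yields 3 geometric isomers: H2O mer, I cis; H2O mer, I trans; H2O fac, I cis.

3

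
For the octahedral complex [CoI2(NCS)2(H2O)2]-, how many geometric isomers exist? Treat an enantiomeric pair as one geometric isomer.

5

In an octahedral complex each vertex has one trans partner and four cis neighbours.
Systematic placement gives 5 geometric isomers: I trans, NCS trans, H2O trans; I cis, NCS cis, H2O trans; I cis, NCS trans, H2O cis; I cis, NCS cis, H2O cis (chiral); I trans, NCS cis, H2O cis.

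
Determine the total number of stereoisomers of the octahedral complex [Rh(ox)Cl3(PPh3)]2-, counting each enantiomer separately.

Each ox is bidentate and must span two cis positions.
The distinct arrangements are (2 in all): Cl mer; Cl fac.
Each arrangement has an internal mirror plane or centre of symmetry, so none is chiral.

2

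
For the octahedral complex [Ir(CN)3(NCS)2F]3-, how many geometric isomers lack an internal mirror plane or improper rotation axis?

0

Systematic placement gives 3 geometric isomers: CN mer, NCS trans; CN mer, NCS cis; CN fac, NCS cis.
Each arrangement has an internal mirror plane or centre of symmetry, so none is chiral.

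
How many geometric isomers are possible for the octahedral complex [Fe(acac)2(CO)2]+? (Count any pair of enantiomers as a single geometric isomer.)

2

Each acac is bidentate and must span two cis positions.
Systematic placement gives 2 geometric isomers: CO trans; CO cis (chiral).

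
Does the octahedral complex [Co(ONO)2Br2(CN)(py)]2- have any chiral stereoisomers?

yes

In an octahedral complex each vertex has one trans partner and four cis neighbours.
There are 6 geometric isomers: ONO cis, Br trans; ONO trans, Br trans; ONO cis, Br cis (3 arrangements, 2 chiral); ONO trans, Br cis.
Of these, 2 lack any improper symmetry element and so occur as enantiomeric pairs, giving 6 + 2 = 8 stereoisomers in total.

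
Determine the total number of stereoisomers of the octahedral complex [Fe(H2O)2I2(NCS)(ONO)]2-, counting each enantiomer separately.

The six octahedral sites form three mutually perpendicular trans pairs.
Working through the distinct placements yields 6 geometric isomers: H2O trans, I trans; H2O trans, I cis; H2O cis, I cis (3 arrangements, 2 chiral); H2O cis, I trans.
Of these, 2 lack any improper symmetry element and so occur as enantiomeric pairs, giving 6 + 2 = 8 stereoisomers in total.

8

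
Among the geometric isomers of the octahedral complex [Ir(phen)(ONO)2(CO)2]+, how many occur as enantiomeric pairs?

Each phen is bidentate and must span two cis positions.
There are 3 geometric isomers: ONO cis, CO trans; ONO cis, CO cis (chiral); ONO trans, CO cis.
One of these lacks any improper symmetry element and so occurs as an enantiomeric pair, giving 3 + 1 = 4 stereoisomers in total.

1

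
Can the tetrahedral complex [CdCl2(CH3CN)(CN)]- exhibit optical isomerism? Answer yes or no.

Only one geometric arrangement is possible.

no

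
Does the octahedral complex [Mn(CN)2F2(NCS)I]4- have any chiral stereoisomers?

yes

Systematic placement gives 6 geometric isomers: CN trans, F trans; CN trans, F cis; CN cis, F cis (3 arrangements, 2 chiral); CN cis, F trans.
Of these, 2 lack any improper symmetry element and so occur as enantiomeric pairs, giving 6 + 2 = 8 stereoisomers in total.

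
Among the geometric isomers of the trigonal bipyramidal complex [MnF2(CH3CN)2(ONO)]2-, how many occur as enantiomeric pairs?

In a trigonal bipyramid the two axial positions differ from the three equatorial ones.
Exhaustive case analysis gives 5 geometric isomers.
One of these lacks any improper symmetry element and so occurs as an enantiomeric pair, giving 5 + 1 = 6 stereoisomers in total.

1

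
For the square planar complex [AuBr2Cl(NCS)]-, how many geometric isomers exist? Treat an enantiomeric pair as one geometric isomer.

A square has two trans pairs of vertices; adjacent vertices are cis.
The distinct arrangements are (2 in all): Br cis; Br trans.

2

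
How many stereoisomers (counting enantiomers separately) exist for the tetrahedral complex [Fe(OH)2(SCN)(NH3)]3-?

In a tetrahedral complex all four positions are equivalent and every pair of ligands is adjacent — there is no cis/trans distinction.
Only one geometric arrangement is possible.

1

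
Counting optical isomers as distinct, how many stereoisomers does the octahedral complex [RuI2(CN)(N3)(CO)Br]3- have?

15

Placing the ligands in turn and identifying arrangements related by rotation or reflection leaves 9 distinct geometric isomers.
Of these, 6 lack any improper symmetry element and so occur as enantiomeric pairs, giving 9 + 6 = 15 stereoisomers in total.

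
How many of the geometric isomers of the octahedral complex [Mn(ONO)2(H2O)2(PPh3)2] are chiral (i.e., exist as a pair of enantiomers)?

The six octahedral sites form three mutually perpendicular trans pairs.
Working through the distinct placements yields 5 geometric isomers: ONO trans, H2O trans, PPh3 trans; ONO cis, H2O trans, PPh3 cis; ONO cis, H2O cis, PPh3 trans; ONO cis, H2O cis, PPh3 cis (chiral); ONO trans, H2O cis, PPh3 cis.
One of these lacks any improper symmetry element and so occurs as an enantiomeric pair, giving 5 + 1 = 6 stereoisomers in total.

1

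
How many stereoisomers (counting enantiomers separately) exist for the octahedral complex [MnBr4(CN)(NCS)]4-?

2

An octahedron has six vertices in three trans pairs; every non-trans pair is cis.
Working through the distinct placements yields 2 geometric isomers: CN and NCS mutually trans; CN and NCS mutually cis.
Each arrangement has an internal mirror plane or centre of symmetry, so none is chiral.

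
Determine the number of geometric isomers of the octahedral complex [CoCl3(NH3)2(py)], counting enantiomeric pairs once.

3

The six octahedral sites form three mutually perpendicular trans pairs.
Systematic placement gives 3 geometric isomers: Cl mer, NH3 cis; Cl mer, NH3 trans; Cl fac, NH3 cis.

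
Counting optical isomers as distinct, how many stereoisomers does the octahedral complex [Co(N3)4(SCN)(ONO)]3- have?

Systematic placement gives 2 geometric isomers: SCN and ONO mutually trans; SCN and ONO mutually cis.
Each arrangement has an internal mirror plane or centre of symmetry, so none is chiral.

2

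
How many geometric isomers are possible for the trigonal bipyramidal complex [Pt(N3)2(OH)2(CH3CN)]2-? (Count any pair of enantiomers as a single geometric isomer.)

In a trigonal bipyramid the two axial positions differ from the three equatorial ones.
Exhaustive case analysis gives 5 geometric isomers.

5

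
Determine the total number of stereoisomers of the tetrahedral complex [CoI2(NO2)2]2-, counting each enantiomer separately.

1

Only one geometric arrangement is possible.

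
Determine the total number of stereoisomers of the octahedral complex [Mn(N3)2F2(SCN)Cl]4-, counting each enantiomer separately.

The six octahedral sites form three mutually perpendicular trans pairs.
The distinct arrangements are (6 in all): N3 cis, F cis (3 arrangements, 2 chiral); N3 trans, F cis; N3 cis, F trans; N3 trans, F trans.
Of these, 2 lack any improper symmetry element and so occur as enantiomeric pairs, giving 6 + 2 = 8 stereoisomers in total.

8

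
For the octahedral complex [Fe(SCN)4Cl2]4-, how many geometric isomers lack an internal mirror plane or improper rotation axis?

The distinct arrangements are (2 in all): Cl trans; Cl cis.
Each arrangement has an internal mirror plane or centre of symmetry, so none is chiral.

0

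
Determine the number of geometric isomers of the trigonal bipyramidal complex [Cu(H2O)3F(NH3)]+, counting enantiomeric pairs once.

In a trigonal bipyramid the two axial positions differ from the three equatorial ones.
The distinct arrangements are (4 in all): F axial, NH3 equatorial; F axial, NH3 axial; F equatorial, NH3 equatorial; F equatorial, NH3 axial.

4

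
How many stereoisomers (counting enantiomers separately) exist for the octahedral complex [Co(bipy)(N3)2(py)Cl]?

Each bipy is bidentate and must span two cis positions.
Working through the distinct placements yields 4 geometric isomers: N3 cis (3 arrangements, 2 chiral); N3 trans.
Of these, 2 lack any improper symmetry element and so occur as enantiomeric pairs, giving 4 + 2 = 6 stereoisomers in total.

6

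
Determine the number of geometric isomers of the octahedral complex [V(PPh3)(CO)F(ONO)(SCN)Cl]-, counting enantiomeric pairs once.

Placing the ligands in turn and identifying arrangements related by rotation or reflection leaves 15 distinct geometric isomers.

15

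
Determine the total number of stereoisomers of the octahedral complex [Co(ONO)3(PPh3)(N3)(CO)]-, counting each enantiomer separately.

5

Working through the distinct placements yields 4 geometric isomers: ONO mer (3 arrangements); ONO fac (chiral).
One of these lacks any improper symmetry element and so occurs as an enantiomeric pair, giving 4 + 1 = 5 stereoisomers in total.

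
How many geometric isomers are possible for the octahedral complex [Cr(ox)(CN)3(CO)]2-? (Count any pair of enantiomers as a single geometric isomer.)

2

An octahedron has six vertices in three trans pairs; every non-trans pair is cis.
Each ox is bidentate and must span two cis positions.
The distinct arrangements are (2 in all): CN mer; CN fac.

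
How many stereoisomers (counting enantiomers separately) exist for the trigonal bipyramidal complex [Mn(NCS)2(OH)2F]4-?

6

Systematic enumeration (placing each ligand type in turn and discarding arrangements equivalent by rotation or reflection) gives 5 geometric isomers.
One of these lacks any improper symmetry element and so occurs as an enantiomeric pair, giving 5 + 1 = 6 stereoisomers in total.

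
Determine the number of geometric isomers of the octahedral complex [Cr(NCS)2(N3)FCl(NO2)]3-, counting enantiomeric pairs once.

The six octahedral sites form three mutually perpendicular trans pairs.
Exhaustive case analysis gives 9 geometric isomers.

9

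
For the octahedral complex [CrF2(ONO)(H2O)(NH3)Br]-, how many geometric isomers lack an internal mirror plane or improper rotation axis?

Exhaustive case analysis gives 9 geometric isomers.
Of these, 6 lack any improper symmetry element and so occur as enantiomeric pairs, giving 9 + 6 = 15 stereoisomers in total.

6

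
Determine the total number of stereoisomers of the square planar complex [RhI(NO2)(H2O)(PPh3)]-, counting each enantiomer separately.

A square has two trans pairs of vertices; adjacent vertices are cis.
Working through the distinct placements yields 3 geometric isomers: (H2O/NO2 trans, I/PPh3 trans); (H2O/PPh3 trans, I/NO2 trans); (H2O/I trans, NO2/PPh3 trans).
Each arrangement has an internal mirror plane or centre of symmetry, so none is chiral.

3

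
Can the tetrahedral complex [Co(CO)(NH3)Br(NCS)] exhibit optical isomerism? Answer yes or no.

In a tetrahedral complex all four positions are equivalent and every pair of ligands is adjacent — there is no cis/trans distinction.
Only one geometric arrangement is possible; it has no improper symmetry element, so it exists as a pair of enantiomers (2 stereoisomers).

yes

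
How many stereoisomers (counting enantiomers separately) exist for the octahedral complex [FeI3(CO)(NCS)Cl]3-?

An octahedron has six vertices in three trans pairs; every non-trans pair is cis.
The distinct arrangements are (4 in all): I mer (3 arrangements); I fac (chiral).
One of these lacks any improper symmetry element and so occurs as an enantiomeric pair, giving 4 + 1 = 5 stereoisomers in total.

5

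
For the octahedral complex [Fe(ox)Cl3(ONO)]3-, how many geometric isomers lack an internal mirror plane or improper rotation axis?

An octahedron has six vertices in three trans pairs; every non-trans pair is cis.
Each ox is bidentate and must span two cis positions.
There are 2 geometric isomers: Cl mer; Cl fac.
Each arrangement has an internal mirror plane or centre of symmetry, so none is chiral.

0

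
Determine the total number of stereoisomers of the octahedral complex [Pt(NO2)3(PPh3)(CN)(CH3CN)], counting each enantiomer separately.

5

An octahedron has six vertices in three trans pairs; every non-trans pair is cis.
Systematic placement gives 4 geometric isomers: NO2 mer (3 arrangements); NO2 fac (chiral).
One of these lacks any improper symmetry element and so occurs as an enantiomeric pair, giving 4 + 1 = 5 stereoisomers in total.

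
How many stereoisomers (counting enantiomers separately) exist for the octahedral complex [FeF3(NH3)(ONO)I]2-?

In an octahedral complex each vertex has one trans partner and four cis neighbours.
Systematic placement gives 4 geometric isomers: F mer (3 arrangements); F fac (chiral).
One of these lacks any improper symmetry element and so occurs as an enantiomeric pair, giving 4 + 1 = 5 stereoisomers in total.

5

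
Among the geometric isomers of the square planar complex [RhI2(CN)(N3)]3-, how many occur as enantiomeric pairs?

A square has two trans pairs of vertices; adjacent vertices are cis.
Working through the distinct placements yields 2 geometric isomers: I cis; I trans.
Each arrangement has an internal mirror plane or centre of symmetry, so none is chiral.

0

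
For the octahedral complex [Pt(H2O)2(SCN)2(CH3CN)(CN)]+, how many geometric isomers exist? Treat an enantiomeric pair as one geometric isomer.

6

An octahedron has six vertices in three trans pairs; every non-trans pair is cis.
Systematic placement gives 6 geometric isomers: H2O trans, SCN trans; H2O cis, SCN cis (3 arrangements, 2 chiral); H2O cis, SCN trans; H2O trans, SCN cis.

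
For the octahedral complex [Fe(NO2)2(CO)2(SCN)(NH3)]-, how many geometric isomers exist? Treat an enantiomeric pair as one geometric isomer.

The six octahedral sites form three mutually perpendicular trans pairs.
There are 6 geometric isomers: NO2 cis, CO trans; NO2 trans, CO trans; NO2 cis, CO cis (3 arrangements, 2 chiral); NO2 trans, CO cis.

6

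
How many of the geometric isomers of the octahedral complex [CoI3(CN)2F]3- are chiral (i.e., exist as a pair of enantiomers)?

0

The distinct arrangements are (3 in all): I mer, CN trans; I mer, CN cis; I fac, CN cis.
Each arrangement has an internal mirror plane or centre of symmetry, so none is chiral.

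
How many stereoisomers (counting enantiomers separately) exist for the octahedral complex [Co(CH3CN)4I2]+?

2

The six octahedral sites form three mutually perpendicular trans pairs.
Working through the distinct placements yields 2 geometric isomers: I trans; I cis.
Each arrangement has an internal mirror plane or centre of symmetry, so none is chiral.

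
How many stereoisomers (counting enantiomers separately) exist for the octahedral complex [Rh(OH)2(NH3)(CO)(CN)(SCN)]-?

15

The six octahedral sites form three mutually perpendicular trans pairs.
Exhaustive case analysis gives 9 geometric isomers.
Of these, 6 lack any improper symmetry element and so occur as enantiomeric pairs, giving 9 + 6 = 15 stereoisomers in total.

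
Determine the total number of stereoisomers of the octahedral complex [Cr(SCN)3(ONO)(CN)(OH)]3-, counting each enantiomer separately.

5

In an octahedral complex each vertex has one trans partner and four cis neighbours.
The distinct arrangements are (4 in all): SCN mer (3 arrangements); SCN fac (chiral).
One of these lacks any improper symmetry element and so occurs as an enantiomeric pair, giving 4 + 1 = 5 stereoisomers in total.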